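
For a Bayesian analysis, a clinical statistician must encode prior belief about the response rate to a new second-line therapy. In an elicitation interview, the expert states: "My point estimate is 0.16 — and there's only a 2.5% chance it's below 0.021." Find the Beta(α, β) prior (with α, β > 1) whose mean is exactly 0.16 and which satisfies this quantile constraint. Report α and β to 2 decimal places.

With mean 0.16 fixed, write α = 0.16s, β = 0.84s where s = α+β.
Need P(θ < 0.021) = 0.025 under Beta(0.16s, 0.84s). Normal approximation: (q−m)/√(m(1−m)/s) ≈ z_{0.025} = -1.96, so s ≈ 0.16·0.84·(-1.96)²/(0.021−0.16)² = 26.7.
At s = 26.7: P(θ<0.021) ≈ 0.001. Adjusting to match 0.025 gives s ≈ 12.20.
So α = 0.16·12.20 ≈ 1.95, β = 0.84·12.20 ≈ 10.25.

α ≈ 1.95, β ≈ 10.25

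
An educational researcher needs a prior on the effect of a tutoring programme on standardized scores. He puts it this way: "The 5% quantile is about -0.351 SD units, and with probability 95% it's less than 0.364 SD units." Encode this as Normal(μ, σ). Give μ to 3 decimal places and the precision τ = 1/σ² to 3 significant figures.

For Normal(μ,σ), the p-quantile is μ + z_p·σ. Here z_{0.05} = -1.645, z_{0.95} = 1.645.
So -0.351 = μ − 1.645σ and 0.364 = μ + 1.645σ.
Subtracting: σ = (0.364 − -0.351)/(1.645 − (-1.645)) = 0.217.
Then μ = -0.351 − (-1.645)·0.217 = 0.007.
Precision τ = 1/σ² = 1/0.2173² = 21.2.

μ = 0.007, τ = 21.2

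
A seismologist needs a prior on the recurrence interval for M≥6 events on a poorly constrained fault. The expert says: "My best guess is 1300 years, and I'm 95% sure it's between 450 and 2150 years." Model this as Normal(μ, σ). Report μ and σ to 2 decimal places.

A symmetric 95% interval runs μ ± z·σ with z = 1.96.
Half-width = 850, so σ = 850/1.96 = 433.68.
μ is the stated best guess, 1300.00.

μ = 1300.00, σ = 433.68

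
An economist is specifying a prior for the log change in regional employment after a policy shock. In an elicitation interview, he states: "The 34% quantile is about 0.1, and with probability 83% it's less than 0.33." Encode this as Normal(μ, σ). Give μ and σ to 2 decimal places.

μ = 0.17, σ = 0.17

The p-quantile of Normal(μ,σ) is μ + z_p·σ, with z_{0.34} = -0.4125 and z_{0.83} = 0.9542.
Eliminate σ: μ = (z₂·x₁ − z₁·x₂)/(z₂ − z₁) = (0.9542·0.1 − (-0.4125)·0.33)/1.367 = 0.17.
Then σ = (x₂ − x₁)/(z₂ − z₁) = (0.33 − 0.1)/1.367 = 0.17.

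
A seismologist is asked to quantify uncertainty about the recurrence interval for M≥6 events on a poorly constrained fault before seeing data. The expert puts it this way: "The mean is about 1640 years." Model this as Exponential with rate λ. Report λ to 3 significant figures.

λ ≈ 0.00061

Exponential mean = 1/λ, so λ = 1/1640.0 = 0.00061.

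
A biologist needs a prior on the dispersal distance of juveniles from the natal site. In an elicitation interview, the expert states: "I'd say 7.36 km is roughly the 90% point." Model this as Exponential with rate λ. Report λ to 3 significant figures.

P(T < 7.36) = 1 − e^(−λ·7.36) = 0.9, so λ = −ln(1−0.9)/7.36 = −ln(0.1)/7.36 = 0.313.

λ ≈ 0.313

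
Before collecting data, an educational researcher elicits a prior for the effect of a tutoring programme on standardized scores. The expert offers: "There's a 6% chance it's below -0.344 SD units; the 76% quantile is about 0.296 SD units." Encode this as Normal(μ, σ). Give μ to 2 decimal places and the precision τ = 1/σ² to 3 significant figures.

For Normal(μ,σ), the p-quantile is μ + z_p·σ. Here z_{0.06} = -1.555, z_{0.76} = 0.7063.
So -0.344 = μ − 1.555σ and 0.296 = μ + 0.7063σ.
Subtracting: σ = (0.296 − -0.344)/(0.7063 − (-1.555)) = 0.28.
Then μ = -0.344 − (-1.555)·0.28 = 0.10.
Precision τ = 1/σ² = 1/0.2831² = 12.5.

μ = 0.10, τ = 12.5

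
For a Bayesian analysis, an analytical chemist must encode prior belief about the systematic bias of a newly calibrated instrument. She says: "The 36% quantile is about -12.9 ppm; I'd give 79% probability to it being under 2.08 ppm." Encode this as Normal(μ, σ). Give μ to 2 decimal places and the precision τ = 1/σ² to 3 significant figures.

The p-quantile of Normal(μ,σ) is μ + z_p·σ, with z_{0.36} = -0.3585 and z_{0.79} = 0.8064.
Eliminate σ: μ = (z₂·x₁ − z₁·x₂)/(z₂ − z₁) = (0.8064·-12.9 − (-0.3585)·2.08)/1.165 = -8.29.
Then σ = (x₂ − x₁)/(z₂ − z₁) = (2.08 − -12.9)/1.165 = 12.86.
Precision τ = 1/σ² = 1/12.86² = 0.00605.

μ = -8.29, τ = 0.00605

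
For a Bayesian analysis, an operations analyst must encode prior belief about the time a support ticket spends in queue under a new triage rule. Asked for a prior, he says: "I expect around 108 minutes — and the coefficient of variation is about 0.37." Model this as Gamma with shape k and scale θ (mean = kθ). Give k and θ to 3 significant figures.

k ≈ 7.3, θ ≈ 14.8

For Gamma(k, scale θ): mean = kθ, variance = kθ², so CV = 1/√k.
CV = 0.37, hence k = 1/CV² = 7.3.
Then θ = mean/k = 108/7.3 = 14.8.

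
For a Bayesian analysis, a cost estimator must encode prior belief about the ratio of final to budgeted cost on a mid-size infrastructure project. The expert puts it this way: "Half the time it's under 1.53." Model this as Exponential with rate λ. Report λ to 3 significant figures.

Exponential median = ln 2 / λ, so λ = ln 2 / 1.53 = 0.453.

λ ≈ 0.453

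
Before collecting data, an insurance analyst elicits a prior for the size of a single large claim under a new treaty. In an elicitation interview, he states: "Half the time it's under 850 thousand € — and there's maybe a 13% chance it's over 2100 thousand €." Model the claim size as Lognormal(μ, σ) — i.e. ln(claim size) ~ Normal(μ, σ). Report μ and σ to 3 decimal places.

If T ~ Lognormal(μ,σ) then ln T ~ Normal(μ,σ), so the p-quantile of ln T is μ + z_p·σ.
ln(850) = 6.745 and ln(2100) = 7.65; z_{0.5} = 0, z_{0.87} = 1.126.
σ = (7.65 − 6.745)/(1.126 − (0)) = 0.803.
μ = 6.745 − (0)·0.803 = 6.745.

μ ≈ 6.745, σ ≈ 0.803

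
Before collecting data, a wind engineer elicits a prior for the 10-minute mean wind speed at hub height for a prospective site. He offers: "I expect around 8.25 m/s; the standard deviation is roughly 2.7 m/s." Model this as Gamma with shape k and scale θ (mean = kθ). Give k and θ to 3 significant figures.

For Gamma(k, scale θ): mean = kθ, variance = kθ², so CV = 1/√k.
CV = SD/mean = 2.7/8.25 = 0.3273, hence k = 1/CV² = 9.34.
Then θ = mean/k = 8.25/9.34 = 0.884.

k ≈ 9.34, θ ≈ 0.884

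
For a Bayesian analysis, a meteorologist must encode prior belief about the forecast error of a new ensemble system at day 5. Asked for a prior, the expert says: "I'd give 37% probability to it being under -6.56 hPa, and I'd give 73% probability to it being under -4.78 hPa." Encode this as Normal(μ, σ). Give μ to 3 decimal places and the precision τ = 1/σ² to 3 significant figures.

μ = -5.935, τ = 0.282

The p-quantile of Normal(μ,σ) is μ + z_p·σ, with z_{0.37} = -0.3319 and z_{0.73} = 0.6128.
Eliminate σ: μ = (z₂·x₁ − z₁·x₂)/(z₂ − z₁) = (0.6128·-6.56 − (-0.3319)·-4.78)/0.9447 = -5.935.
Then σ = (x₂ − x₁)/(z₂ − z₁) = (-4.78 − -6.56)/0.9447 = 1.884.
Precision τ = 1/σ² = 1/1.884² = 0.282.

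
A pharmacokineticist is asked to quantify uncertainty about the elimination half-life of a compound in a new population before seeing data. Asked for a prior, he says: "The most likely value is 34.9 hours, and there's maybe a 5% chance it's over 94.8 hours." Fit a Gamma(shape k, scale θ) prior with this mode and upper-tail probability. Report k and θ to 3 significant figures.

k ≈ 3.69, θ ≈ 13

Gamma(k,θ) with k>1 has mode (k−1)θ, so θ = 34.9/(k−1).
Need P(X < 94.8) = 0.95 with θ tied to k this way. Start at k = 2, θ = 34.9: P(X<94.8) ≈ 0.754.
Too low — raise k to concentrate. Iterating converges to k ≈ 3.69.
Then θ = 34.9/(3.69−1) ≈ 13.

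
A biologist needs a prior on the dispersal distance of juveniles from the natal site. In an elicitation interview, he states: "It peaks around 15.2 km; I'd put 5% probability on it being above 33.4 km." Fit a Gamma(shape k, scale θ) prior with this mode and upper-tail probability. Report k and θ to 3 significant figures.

k ≈ 5.44, θ ≈ 3.42

Gamma(k,θ) with k>1 has mode (k−1)θ, so θ = 15.2/(k−1).
Need P(X < 33.4) = 0.95 with θ tied to k this way. Start at k = 2, θ = 15.2: P(X<33.4) ≈ 0.645.
Too low — raise k to concentrate. Iterating converges to k ≈ 5.44.
Then θ = 15.2/(5.44−1) ≈ 3.42.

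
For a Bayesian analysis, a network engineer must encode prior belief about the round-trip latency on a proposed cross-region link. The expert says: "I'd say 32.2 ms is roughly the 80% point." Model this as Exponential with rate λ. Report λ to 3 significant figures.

λ ≈ 0.05

P(T < 32.2) = 1 − e^(−λ·32.2) = 0.8, so λ = −ln(1−0.8)/32.2 = −ln(0.2)/32.2 = 0.05.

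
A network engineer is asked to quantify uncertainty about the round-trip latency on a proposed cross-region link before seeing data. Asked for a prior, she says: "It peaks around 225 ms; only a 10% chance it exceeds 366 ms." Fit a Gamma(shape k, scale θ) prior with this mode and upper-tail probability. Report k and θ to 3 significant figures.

Gamma(k,θ) with k>1 has mode (k−1)θ, so θ = 225/(k−1).
Need P(X < 366) = 0.9 with θ tied to k this way. Start at k = 2, θ = 225: P(X<366) ≈ 0.484.
Too low — raise k to concentrate. Iterating converges to k ≈ 8.95.
Then θ = 225/(8.95−1) ≈ 28.3.

k ≈ 8.95, θ ≈ 28.3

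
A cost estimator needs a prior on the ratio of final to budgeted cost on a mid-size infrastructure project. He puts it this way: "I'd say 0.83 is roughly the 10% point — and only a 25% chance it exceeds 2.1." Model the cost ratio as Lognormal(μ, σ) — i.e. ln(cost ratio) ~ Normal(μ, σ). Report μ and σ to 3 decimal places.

If T ~ Lognormal(μ,σ) then ln T ~ Normal(μ,σ), so the p-quantile of ln T is μ + z_p·σ.
ln(0.83) = -0.1863 and ln(2.1) = 0.7419; z_{0.1} = -1.282, z_{0.75} = 0.6745.
σ = (0.7419 − -0.1863)/(0.6745 − (-1.282)) = 0.475.
μ = -0.1863 − (-1.282)·0.475 = 0.422.

μ ≈ 0.422, σ ≈ 0.475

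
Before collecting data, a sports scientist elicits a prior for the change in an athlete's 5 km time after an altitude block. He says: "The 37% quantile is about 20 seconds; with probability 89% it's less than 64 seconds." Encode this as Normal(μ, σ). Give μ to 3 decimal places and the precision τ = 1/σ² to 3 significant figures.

For Normal(μ,σ), the p-quantile is μ + z_p·σ. Here z_{0.37} = -0.3319, z_{0.89} = 1.227.
So 20 = μ − 0.3319σ and 64 = μ + 1.227σ.
Subtracting: σ = (64 − 20)/(1.227 − (-0.3319)) = 28.234.
Then μ = 20 − (-0.3319)·28.234 = 29.370.
Precision τ = 1/σ² = 1/28.23² = 0.00125.

μ = 29.370, τ = 0.00125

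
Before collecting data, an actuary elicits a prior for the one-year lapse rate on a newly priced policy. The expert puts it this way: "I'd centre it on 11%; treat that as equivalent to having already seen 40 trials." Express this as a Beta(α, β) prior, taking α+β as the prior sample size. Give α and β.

Under the effective-sample-size interpretation, Beta(α, β) has prior mean α/(α+β) and prior sample size α+β.
So α+β = 40 and α/(α+β) = 0.11, giving α = 0.11·40 = 4.4 and β = 40 − 4.4 = 35.6.

α = 4.4, β = 35.6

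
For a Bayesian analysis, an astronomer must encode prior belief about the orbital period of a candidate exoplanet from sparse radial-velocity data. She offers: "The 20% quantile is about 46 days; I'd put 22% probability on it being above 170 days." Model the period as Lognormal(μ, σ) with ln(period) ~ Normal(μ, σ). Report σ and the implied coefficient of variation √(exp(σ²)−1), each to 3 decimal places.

If T ~ Lognormal(μ,σ) then ln T ~ Normal(μ,σ), so the p-quantile of ln T is μ + z_p·σ.
ln(46) = 3.829 and ln(170) = 5.136; z_{0.2} = -0.8416, z_{0.78} = 0.7722.
σ = (5.136 − 3.829)/(0.7722 − (-0.8416)) = 0.810.
μ = 3.829 − (-0.8416)·0.810 = 4.510.
CV = √(exp(σ²)−1) = √(exp(0.6561)−1) = 0.963.

σ ≈ 0.810, CV ≈ 0.963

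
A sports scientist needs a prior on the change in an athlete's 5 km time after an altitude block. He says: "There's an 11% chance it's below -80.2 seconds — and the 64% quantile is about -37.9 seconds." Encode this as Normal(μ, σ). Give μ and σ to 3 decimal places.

For Normal(μ,σ), the p-quantile is μ + z_p·σ. Here z_{0.11} = -1.227, z_{0.64} = 0.3585.
So -80.2 = μ − 1.227σ and -37.9 = μ + 0.3585σ.
Subtracting: σ = (-37.9 − -80.2)/(0.3585 − (-1.227)) = 26.688.
Then μ = -80.2 − (-1.227)·26.688 = -47.467.

μ = -47.467, σ = 26.688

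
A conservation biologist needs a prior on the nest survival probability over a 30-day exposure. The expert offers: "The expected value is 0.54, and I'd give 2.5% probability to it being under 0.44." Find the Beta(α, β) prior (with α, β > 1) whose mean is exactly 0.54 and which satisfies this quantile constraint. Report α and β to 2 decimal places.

α ≈ 51.58, β ≈ 43.94

With mean 0.54 fixed, write α = 0.54s, β = 0.46s where s = α+β.
Need P(θ < 0.44) = 0.025 under Beta(0.54s, 0.46s). Normal approximation: (q−m)/√(m(1−m)/s) ≈ z_{0.025} = -1.96, so s ≈ 0.54·0.46·(-1.96)²/(0.44−0.54)² = 95.4.
At s = 95.4: P(θ<0.44) ≈ 0.025. Adjusting to match 0.025 gives s ≈ 95.51.
So α = 0.54·95.51 ≈ 51.58, β = 0.46·95.51 ≈ 43.94.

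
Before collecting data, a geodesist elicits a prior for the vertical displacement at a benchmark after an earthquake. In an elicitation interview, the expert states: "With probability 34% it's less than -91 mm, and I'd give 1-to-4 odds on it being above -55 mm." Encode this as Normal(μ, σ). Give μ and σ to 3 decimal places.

For Normal(μ,σ), the p-quantile is μ + z_p·σ. Here z_{0.34} = -0.4125, z_{0.8} = 0.8416.
So -91 = μ − 0.4125σ and -55 = μ + 0.8416σ.
Subtracting: σ = (-55 − -91)/(0.8416 − (-0.4125)) = 28.706.
Then μ = -91 − (-0.4125)·28.706 = -79.160.

μ = -79.160, σ = 28.706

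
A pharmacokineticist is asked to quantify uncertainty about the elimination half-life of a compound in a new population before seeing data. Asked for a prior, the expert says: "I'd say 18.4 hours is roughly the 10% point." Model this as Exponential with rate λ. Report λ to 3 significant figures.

λ ≈ 0.00573

P(T < 18.4) = 1 − e^(−λ·18.4) = 0.1, so λ = −ln(1−0.1)/18.4 = −ln(0.9)/18.4 = 0.00573.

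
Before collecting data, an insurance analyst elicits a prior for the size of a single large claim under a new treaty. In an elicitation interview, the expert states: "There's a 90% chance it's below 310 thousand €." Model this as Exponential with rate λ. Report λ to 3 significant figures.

λ ≈ 0.00743

P(T < 310.0) = 1 − e^(−λ·310.0) = 0.9, so λ = −ln(1−0.9)/310.0 = −ln(0.1)/310.0 = 0.00743.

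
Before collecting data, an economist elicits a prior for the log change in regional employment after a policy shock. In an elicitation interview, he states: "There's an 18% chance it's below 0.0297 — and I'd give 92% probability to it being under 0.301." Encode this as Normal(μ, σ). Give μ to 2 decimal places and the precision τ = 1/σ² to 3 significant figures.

μ = 0.14, τ = 73.2

The p-quantile of Normal(μ,σ) is μ + z_p·σ, with z_{0.18} = -0.9154 and z_{0.92} = 1.405.
Eliminate σ: μ = (z₂·x₁ − z₁·x₂)/(z₂ − z₁) = (1.405·0.0297 − (-0.9154)·0.301)/2.32 = 0.14.
Then σ = (x₂ − x₁)/(z₂ − z₁) = (0.301 − 0.0297)/2.32 = 0.12.
Precision τ = 1/σ² = 1/0.1169² = 73.2.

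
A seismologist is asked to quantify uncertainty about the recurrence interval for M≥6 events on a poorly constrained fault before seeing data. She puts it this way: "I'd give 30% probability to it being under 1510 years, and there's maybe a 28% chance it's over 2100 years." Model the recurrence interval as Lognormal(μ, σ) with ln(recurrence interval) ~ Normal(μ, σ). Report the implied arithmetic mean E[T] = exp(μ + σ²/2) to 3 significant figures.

E[T] ≈ 1850 years

If T ~ Lognormal(μ,σ) then ln T ~ Normal(μ,σ), so the p-quantile of ln T is μ + z_p·σ.
ln(1510) = 7.32 and ln(2100) = 7.65; z_{0.3} = -0.5244, z_{0.72} = 0.5828.
σ = (7.65 − 7.32)/(0.5828 − (-0.5244)) = 0.298.
μ = 7.32 − (-0.5244)·0.298 = 7.476.
E[T] = exp(μ + σ²/2) = exp(7.476 + 0.0444) = 1850 years.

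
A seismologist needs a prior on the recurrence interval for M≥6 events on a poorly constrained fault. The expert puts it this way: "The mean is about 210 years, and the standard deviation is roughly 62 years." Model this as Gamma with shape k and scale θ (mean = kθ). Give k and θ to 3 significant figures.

For Gamma(k, scale θ): mean = kθ, variance = kθ², so CV = 1/√k.
CV = SD/mean = 62/210 = 0.2952, hence k = 1/CV² = 11.5.
Then θ = mean/k = 210/11.5 = 18.3.

k ≈ 11.5, θ ≈ 18.3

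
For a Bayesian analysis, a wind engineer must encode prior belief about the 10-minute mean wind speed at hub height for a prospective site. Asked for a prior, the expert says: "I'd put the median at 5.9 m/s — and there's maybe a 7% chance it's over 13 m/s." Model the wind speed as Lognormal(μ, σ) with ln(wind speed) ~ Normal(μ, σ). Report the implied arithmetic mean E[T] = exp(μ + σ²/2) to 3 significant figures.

If T ~ Lognormal(μ,σ) then ln T ~ Normal(μ,σ), so the p-quantile of ln T is μ + z_p·σ.
ln(5.9) = 1.775 and ln(13) = 2.565; z_{0.5} = 0, z_{0.93} = 1.476.
σ = (2.565 − 1.775)/(1.476 − (0)) = 0.535.
μ = 1.775 − (0)·0.535 = 1.775.
E[T] = exp(μ + σ²/2) = exp(1.775 + 0.1433) = 6.81 m/s.

E[T] ≈ 6.81 m/s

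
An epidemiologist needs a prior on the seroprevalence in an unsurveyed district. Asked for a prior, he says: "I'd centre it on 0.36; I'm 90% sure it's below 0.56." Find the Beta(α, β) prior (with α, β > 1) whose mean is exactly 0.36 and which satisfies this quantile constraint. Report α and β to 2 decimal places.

α ≈ 3.49, β ≈ 6.20

With mean 0.36 fixed, write α = 0.36s, β = 0.64s where s = α+β.
Need P(θ < 0.56) = 0.9 under Beta(0.36s, 0.64s). Normal approximation: (q−m)/√(m(1−m)/s) ≈ z_{0.9} = 1.28, so s ≈ 0.36·0.64·(1.28)²/(0.56−0.36)² = 9.5.
At s = 9.5: P(θ<0.56) ≈ 0.897. Adjusting to match 0.9 gives s ≈ 9.69.
So α = 0.36·9.69 ≈ 3.49, β = 0.64·9.69 ≈ 6.20.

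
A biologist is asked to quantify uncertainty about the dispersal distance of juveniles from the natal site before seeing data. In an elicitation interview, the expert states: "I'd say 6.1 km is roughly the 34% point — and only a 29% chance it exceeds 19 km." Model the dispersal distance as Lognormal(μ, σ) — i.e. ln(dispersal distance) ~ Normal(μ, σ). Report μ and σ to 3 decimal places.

If T ~ Lognormal(μ,σ) then ln T ~ Normal(μ,σ), so the p-quantile of ln T is μ + z_p·σ.
ln(6.1) = 1.808 and ln(19) = 2.944; z_{0.34} = -0.4125, z_{0.71} = 0.5534.
σ = (2.944 − 1.808)/(0.5534 − (-0.4125)) = 1.176.
μ = 1.808 − (-0.4125)·1.176 = 2.293.

μ ≈ 2.293, σ ≈ 1.176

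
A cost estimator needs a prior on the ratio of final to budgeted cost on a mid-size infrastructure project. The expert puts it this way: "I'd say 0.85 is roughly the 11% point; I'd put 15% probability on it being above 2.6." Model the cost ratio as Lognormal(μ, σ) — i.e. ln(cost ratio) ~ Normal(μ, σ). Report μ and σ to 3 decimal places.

If T ~ Lognormal(μ,σ) then ln T ~ Normal(μ,σ), so the p-quantile of ln T is μ + z_p·σ.
ln(0.85) = -0.1625 and ln(2.6) = 0.9555; z_{0.11} = -1.227, z_{0.85} = 1.036.
σ = (0.9555 − -0.1625)/(1.036 − (-1.227)) = 0.494.
μ = -0.1625 − (-1.227)·0.494 = 0.443.

μ ≈ 0.443, σ ≈ 0.494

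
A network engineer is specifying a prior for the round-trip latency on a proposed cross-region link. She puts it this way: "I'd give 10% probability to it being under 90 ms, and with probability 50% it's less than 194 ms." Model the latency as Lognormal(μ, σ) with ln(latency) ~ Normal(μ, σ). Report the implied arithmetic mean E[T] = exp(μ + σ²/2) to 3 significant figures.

E[T] ≈ 232 ms

If T ~ Lognormal(μ,σ) then ln T ~ Normal(μ,σ), so the p-quantile of ln T is μ + z_p·σ.
ln(90) = 4.5 and ln(194) = 5.268; z_{0.1} = -1.282, z_{0.5} = 0.
σ = (5.268 − 4.5)/(0 − (-1.282)) = 0.599.
μ = 4.5 − (-1.282)·0.599 = 5.268.
E[T] = exp(μ + σ²/2) = exp(5.268 + 0.1796) = 232 ms.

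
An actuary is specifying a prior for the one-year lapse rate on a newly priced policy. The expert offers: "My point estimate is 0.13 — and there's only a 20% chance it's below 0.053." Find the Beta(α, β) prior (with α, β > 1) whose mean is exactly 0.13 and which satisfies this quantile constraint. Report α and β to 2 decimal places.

With mean 0.13 fixed, write α = 0.13s, β = 0.87s where s = α+β.
Need P(θ < 0.053) = 0.2 under Beta(0.13s, 0.87s). Normal approximation: (q−m)/√(m(1−m)/s) ≈ z_{0.2} = -0.842, so s ≈ 0.13·0.87·(-0.842)²/(0.053−0.13)² = 13.5.
At s = 13.5: P(θ<0.053) ≈ 0.199. Adjusting to match 0.2 gives s ≈ 13.40.
So α = 0.13·13.40 ≈ 1.74, β = 0.87·13.40 ≈ 11.66.

α ≈ 1.74, β ≈ 11.66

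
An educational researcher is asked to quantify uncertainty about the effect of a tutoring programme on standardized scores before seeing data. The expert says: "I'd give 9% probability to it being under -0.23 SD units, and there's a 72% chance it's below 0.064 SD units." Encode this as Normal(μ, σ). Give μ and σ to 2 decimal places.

μ = -0.03, σ = 0.15

For Normal(μ,σ), the p-quantile is μ + z_p·σ. Here z_{0.09} = -1.341, z_{0.72} = 0.5828.
So -0.23 = μ − 1.341σ and 0.064 = μ + 0.5828σ.
Subtracting: σ = (0.064 − -0.23)/(0.5828 − (-1.341)) = 0.15.
Then μ = -0.23 − (-1.341)·0.15 = -0.03.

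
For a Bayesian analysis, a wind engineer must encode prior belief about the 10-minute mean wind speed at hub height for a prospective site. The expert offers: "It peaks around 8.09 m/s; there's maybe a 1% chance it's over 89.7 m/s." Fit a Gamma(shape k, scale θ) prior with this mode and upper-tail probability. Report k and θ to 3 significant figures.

Gamma(k,θ) with k>1 has mode (k−1)θ, so θ = 8.09/(k−1).
Need P(X < 89.7) = 0.99 with θ tied to k this way. Start at k = 2, θ = 8.09: P(X<89.7) ≈ 1.000.
Too high — lower k to spread out. Iterating converges to k ≈ 1.51.
Then θ = 8.09/(1.51−1) ≈ 15.7.

k ≈ 1.51, θ ≈ 15.7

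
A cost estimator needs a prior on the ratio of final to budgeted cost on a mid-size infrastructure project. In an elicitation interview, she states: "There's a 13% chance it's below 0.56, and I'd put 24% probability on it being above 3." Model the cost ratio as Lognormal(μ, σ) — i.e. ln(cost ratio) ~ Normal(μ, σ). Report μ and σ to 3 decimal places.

μ ≈ 0.452, σ ≈ 0.916

If T ~ Lognormal(μ,σ) then ln T ~ Normal(μ,σ), so the p-quantile of ln T is μ + z_p·σ.
ln(0.56) = -0.5798 and ln(3) = 1.099; z_{0.13} = -1.126, z_{0.76} = 0.7063.
σ = (1.099 − -0.5798)/(0.7063 − (-1.126)) = 0.916.
μ = -0.5798 − (-1.126)·0.916 = 0.452.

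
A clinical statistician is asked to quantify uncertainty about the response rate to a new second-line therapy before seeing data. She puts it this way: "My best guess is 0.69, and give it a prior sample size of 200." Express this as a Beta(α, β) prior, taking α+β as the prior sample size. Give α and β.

α = 138, β = 62

Under the effective-sample-size interpretation, Beta(α, β) has prior mean α/(α+β) and prior sample size α+β.
So α+β = 200 and α/(α+β) = 0.69, giving α = 0.69·200 = 138 and β = 200 − 138 = 62.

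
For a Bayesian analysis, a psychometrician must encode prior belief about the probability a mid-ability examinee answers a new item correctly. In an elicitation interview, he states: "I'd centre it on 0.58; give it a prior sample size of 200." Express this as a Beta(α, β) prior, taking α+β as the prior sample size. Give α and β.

Under the effective-sample-size interpretation, Beta(α, β) has prior mean α/(α+β) and prior sample size α+β.
So α+β = 200 and α/(α+β) = 0.58, giving α = 0.58·200 = 116 and β = 200 − 116 = 84.

α = 116, β = 84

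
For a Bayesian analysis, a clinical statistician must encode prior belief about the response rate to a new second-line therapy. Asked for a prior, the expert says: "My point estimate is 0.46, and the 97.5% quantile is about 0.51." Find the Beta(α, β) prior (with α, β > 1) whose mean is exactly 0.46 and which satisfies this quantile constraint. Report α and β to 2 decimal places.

α ≈ 176.32, β ≈ 206.98

With mean 0.46 fixed, write α = 0.46s, β = 0.54s where s = α+β.
Need P(θ < 0.51) = 0.975 under Beta(0.46s, 0.54s). Normal approximation: (q−m)/√(m(1−m)/s) ≈ z_{0.975} = 1.96, so s ≈ 0.46·0.54·(1.96)²/(0.51−0.46)² = 381.7.
At s = 381.7: P(θ<0.51) ≈ 0.975. Adjusting to match 0.975 gives s ≈ 383.29.
So α = 0.46·383.29 ≈ 176.32, β = 0.54·383.29 ≈ 206.98.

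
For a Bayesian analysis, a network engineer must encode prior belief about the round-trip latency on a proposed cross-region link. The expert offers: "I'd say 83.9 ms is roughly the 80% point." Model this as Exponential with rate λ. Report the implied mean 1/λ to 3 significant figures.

mean ≈ 52.1 ms

P(T < 83.9) = 1 − e^(−λ·83.9) = 0.8, so λ = −ln(1−0.8)/83.9 = −ln(0.2)/83.9 = 0.0192.
Mean = 1/λ = 52.1 ms.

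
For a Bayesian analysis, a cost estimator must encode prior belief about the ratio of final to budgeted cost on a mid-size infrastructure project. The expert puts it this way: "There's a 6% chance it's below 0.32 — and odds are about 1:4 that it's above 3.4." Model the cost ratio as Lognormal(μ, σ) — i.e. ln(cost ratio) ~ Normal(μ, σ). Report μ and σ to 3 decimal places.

If T ~ Lognormal(μ,σ) then ln T ~ Normal(μ,σ), so the p-quantile of ln T is μ + z_p·σ.
ln(0.32) = -1.139 and ln(3.4) = 1.224; z_{0.06} = -1.555, z_{0.8} = 0.8416.
σ = (1.224 − -1.139)/(0.8416 − (-1.555)) = 0.986.
μ = -1.139 − (-1.555)·0.986 = 0.394.

μ ≈ 0.394, σ ≈ 0.986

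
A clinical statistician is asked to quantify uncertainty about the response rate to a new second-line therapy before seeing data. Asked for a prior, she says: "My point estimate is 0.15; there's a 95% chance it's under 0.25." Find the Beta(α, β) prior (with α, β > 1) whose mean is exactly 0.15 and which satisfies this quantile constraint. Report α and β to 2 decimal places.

With mean 0.15 fixed, write α = 0.15s, β = 0.85s where s = α+β.
Need P(θ < 0.25) = 0.95 under Beta(0.15s, 0.85s). Normal approximation: (q−m)/√(m(1−m)/s) ≈ z_{0.95} = 1.64, so s ≈ 0.15·0.85·(1.64)²/(0.25−0.15)² = 34.5.
At s = 34.5: P(θ<0.25) ≈ 0.937. Adjusting to match 0.95 gives s ≈ 40.65.
So α = 0.15·40.65 ≈ 6.10, β = 0.85·40.65 ≈ 34.55.

α ≈ 6.10, β ≈ 34.55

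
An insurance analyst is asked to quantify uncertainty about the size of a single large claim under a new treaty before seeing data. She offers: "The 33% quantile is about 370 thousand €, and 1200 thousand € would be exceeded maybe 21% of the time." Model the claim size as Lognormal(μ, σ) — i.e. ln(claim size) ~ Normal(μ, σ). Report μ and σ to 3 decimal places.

μ ≈ 6.329, σ ≈ 0.944

If T ~ Lognormal(μ,σ) then ln T ~ Normal(μ,σ), so the p-quantile of ln T is μ + z_p·σ.
ln(370) = 5.914 and ln(1200) = 7.09; z_{0.33} = -0.4399, z_{0.79} = 0.8064.
σ = (7.09 − 5.914)/(0.8064 − (-0.4399)) = 0.944.
μ = 5.914 − (-0.4399)·0.944 = 6.329.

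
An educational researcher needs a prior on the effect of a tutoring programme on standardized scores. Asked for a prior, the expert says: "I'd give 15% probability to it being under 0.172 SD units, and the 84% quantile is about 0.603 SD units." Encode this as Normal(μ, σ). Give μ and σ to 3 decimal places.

The p-quantile of Normal(μ,σ) is μ + z_p·σ, with z_{0.15} = -1.036 and z_{0.84} = 0.9945.
Eliminate σ: μ = (z₂·x₁ − z₁·x₂)/(z₂ − z₁) = (0.9945·0.172 − (-1.036)·0.603)/2.031 = 0.392.
Then σ = (x₂ − x₁)/(z₂ − z₁) = (0.603 − 0.172)/2.031 = 0.212.

μ = 0.392, σ = 0.212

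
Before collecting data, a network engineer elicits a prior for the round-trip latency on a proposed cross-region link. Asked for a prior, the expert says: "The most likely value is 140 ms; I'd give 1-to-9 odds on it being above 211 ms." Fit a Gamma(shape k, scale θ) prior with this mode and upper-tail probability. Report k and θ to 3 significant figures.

Gamma(k,θ) with k>1 has mode (k−1)θ, so θ = 140/(k−1).
Need P(X < 211) = 0.9 with θ tied to k this way. Start at k = 2, θ = 140: P(X<211) ≈ 0.445.
Too low — raise k to concentrate. Iterating converges to k ≈ 12.1.
Then θ = 140/(12.1−1) ≈ 12.7.

k ≈ 12.1, θ ≈ 12.7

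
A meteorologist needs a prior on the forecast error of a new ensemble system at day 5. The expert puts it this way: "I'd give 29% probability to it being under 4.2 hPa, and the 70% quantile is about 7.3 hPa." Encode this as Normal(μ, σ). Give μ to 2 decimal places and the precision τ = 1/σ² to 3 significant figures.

μ = 5.79, τ = 0.121

For Normal(μ,σ), the p-quantile is μ + z_p·σ. Here z_{0.29} = -0.5534, z_{0.7} = 0.5244.
So 4.2 = μ − 0.5534σ and 7.3 = μ + 0.5244σ.
Subtracting: σ = (7.3 − 4.2)/(0.5244 − (-0.5534)) = 2.88.
Then μ = 4.2 − (-0.5534)·2.88 = 5.79.
Precision τ = 1/σ² = 1/2.876² = 0.121.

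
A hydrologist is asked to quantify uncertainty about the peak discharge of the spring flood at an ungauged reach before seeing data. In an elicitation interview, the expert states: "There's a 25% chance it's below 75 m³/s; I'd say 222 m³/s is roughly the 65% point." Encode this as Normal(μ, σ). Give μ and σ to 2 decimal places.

The p-quantile of Normal(μ,σ) is μ + z_p·σ, with z_{0.25} = -0.6745 and z_{0.65} = 0.3853.
Eliminate σ: μ = (z₂·x₁ − z₁·x₂)/(z₂ − z₁) = (0.3853·75 − (-0.6745)·222)/1.06 = 168.55.
Then σ = (x₂ − x₁)/(z₂ − z₁) = (222 − 75)/1.06 = 138.70.

μ = 168.55, σ = 138.70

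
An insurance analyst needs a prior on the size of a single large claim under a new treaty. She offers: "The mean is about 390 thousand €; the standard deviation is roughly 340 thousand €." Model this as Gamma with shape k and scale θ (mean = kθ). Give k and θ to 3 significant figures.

For Gamma(k, scale θ): mean = kθ, variance = kθ², so CV = 1/√k.
CV = SD/mean = 340/390 = 0.8718, hence k = 1/CV² = 1.32.
Then θ = mean/k = 390/1.32 = 296.

k ≈ 1.32, θ ≈ 296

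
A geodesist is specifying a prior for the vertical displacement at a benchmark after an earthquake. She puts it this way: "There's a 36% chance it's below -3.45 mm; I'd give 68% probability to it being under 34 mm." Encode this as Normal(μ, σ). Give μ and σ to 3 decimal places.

μ = 12.799, σ = 45.330

The p-quantile of Normal(μ,σ) is μ + z_p·σ, with z_{0.36} = -0.3585 and z_{0.68} = 0.4677.
Eliminate σ: μ = (z₂·x₁ − z₁·x₂)/(z₂ − z₁) = (0.4677·-3.45 − (-0.3585)·34)/0.8262 = 12.799.
Then σ = (x₂ − x₁)/(z₂ − z₁) = (34 − -3.45)/0.8262 = 45.330.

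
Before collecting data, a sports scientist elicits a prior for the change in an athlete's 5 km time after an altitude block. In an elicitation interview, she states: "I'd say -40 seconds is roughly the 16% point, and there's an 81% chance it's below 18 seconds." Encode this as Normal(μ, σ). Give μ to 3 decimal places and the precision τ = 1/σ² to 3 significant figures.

The p-quantile of Normal(μ,σ) is μ + z_p·σ, with z_{0.16} = -0.9945 and z_{0.81} = 0.8779.
Eliminate σ: μ = (z₂·x₁ − z₁·x₂)/(z₂ − z₁) = (0.8779·-40 − (-0.9945)·18)/1.872 = -9.195.
Then σ = (x₂ − x₁)/(z₂ − z₁) = (18 − -40)/1.872 = 30.977.
Precision τ = 1/σ² = 1/30.98² = 0.00104.

μ = -9.195, τ = 0.00104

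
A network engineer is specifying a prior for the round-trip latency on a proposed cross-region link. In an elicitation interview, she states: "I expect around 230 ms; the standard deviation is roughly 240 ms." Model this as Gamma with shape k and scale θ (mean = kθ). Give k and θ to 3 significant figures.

k ≈ 0.918, θ ≈ 250

For Gamma(k, scale θ): mean = kθ, variance = kθ², so CV = 1/√k.
CV = SD/mean = 240/230 = 1.043, hence k = 1/CV² = 0.918.
Then θ = mean/k = 230/0.918 = 250.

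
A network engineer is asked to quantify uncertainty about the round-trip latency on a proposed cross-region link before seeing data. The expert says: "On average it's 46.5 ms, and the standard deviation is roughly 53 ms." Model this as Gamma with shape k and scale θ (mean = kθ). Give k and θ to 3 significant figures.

For Gamma(k, scale θ): mean = kθ, variance = kθ², so CV = 1/√k.
CV = SD/mean = 53/46.5 = 1.14, hence k = 1/CV² = 0.77.
Then θ = mean/k = 46.5/0.77 = 60.4.

k ≈ 0.77, θ ≈ 60.4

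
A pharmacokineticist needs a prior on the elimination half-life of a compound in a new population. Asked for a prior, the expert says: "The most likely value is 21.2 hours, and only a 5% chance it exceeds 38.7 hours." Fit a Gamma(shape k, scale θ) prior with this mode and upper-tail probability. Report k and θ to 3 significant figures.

Gamma(k,θ) with k>1 has mode (k−1)θ, so θ = 21.2/(k−1).
Need P(X < 38.7) = 0.95 with θ tied to k this way. Start at k = 2, θ = 21.2: P(X<38.7) ≈ 0.545.
Too low — raise k to concentrate. Iterating converges to k ≈ 8.69.
Then θ = 21.2/(8.69−1) ≈ 2.76.

k ≈ 8.69, θ ≈ 2.76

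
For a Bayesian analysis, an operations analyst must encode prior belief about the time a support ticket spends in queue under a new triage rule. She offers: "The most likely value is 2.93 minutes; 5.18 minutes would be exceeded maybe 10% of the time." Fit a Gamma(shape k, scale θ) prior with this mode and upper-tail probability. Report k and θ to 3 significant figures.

k ≈ 6.85, θ ≈ 0.5

Gamma(k,θ) with k>1 has mode (k−1)θ, so θ = 2.93/(k−1).
Need P(X < 5.18) = 0.9 with θ tied to k this way. Start at k = 2, θ = 2.93: P(X<5.18) ≈ 0.528.
Too low — raise k to concentrate. Iterating converges to k ≈ 6.85.
Then θ = 2.93/(6.85−1) ≈ 0.5.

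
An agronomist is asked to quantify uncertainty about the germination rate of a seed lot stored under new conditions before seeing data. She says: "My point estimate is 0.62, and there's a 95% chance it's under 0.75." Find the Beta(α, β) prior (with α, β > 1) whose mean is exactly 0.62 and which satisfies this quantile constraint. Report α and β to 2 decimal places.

With mean 0.62 fixed, write α = 0.62s, β = 0.38s where s = α+β.
Need P(θ < 0.75) = 0.95 under Beta(0.62s, 0.38s). Normal approximation: (q−m)/√(m(1−m)/s) ≈ z_{0.95} = 1.64, so s ≈ 0.62·0.38·(1.64)²/(0.75−0.62)² = 37.7.
At s = 37.7: P(θ<0.75) ≈ 0.957. Adjusting to match 0.95 gives s ≈ 34.56.
So α = 0.62·34.56 ≈ 21.43, β = 0.38·34.56 ≈ 13.13.

α ≈ 21.43, β ≈ 13.13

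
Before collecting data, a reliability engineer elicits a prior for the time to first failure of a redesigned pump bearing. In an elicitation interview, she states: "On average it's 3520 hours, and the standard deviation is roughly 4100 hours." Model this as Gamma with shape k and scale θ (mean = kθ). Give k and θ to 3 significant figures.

For Gamma(k, scale θ): mean = kθ, variance = kθ², so CV = 1/√k.
CV = SD/mean = 4100/3520 = 1.165, hence k = 1/CV² = 0.737.
Then θ = mean/k = 3520/0.737 = 4780.

k ≈ 0.737, θ ≈ 4780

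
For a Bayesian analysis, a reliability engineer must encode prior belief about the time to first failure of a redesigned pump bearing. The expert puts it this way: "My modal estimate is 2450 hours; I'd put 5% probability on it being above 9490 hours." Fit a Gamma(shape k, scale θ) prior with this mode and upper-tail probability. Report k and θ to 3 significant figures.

Gamma(k,θ) with k>1 has mode (k−1)θ, so θ = 2450/(k−1).
Need P(X < 9490) = 0.95 with θ tied to k this way. Start at k = 2, θ = 2450: P(X<9490) ≈ 0.899.
Too low — raise k to concentrate. Iterating converges to k ≈ 2.38.
Then θ = 2450/(2.38−1) ≈ 1770.

k ≈ 2.38, θ ≈ 1770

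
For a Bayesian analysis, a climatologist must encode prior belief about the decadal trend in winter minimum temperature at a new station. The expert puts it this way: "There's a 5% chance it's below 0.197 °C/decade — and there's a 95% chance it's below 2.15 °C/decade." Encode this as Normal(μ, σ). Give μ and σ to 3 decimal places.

μ = 1.174, σ = 0.594

The p-quantile of Normal(μ,σ) is μ + z_p·σ, with z_{0.05} = -1.645 and z_{0.95} = 1.645.
Eliminate σ: μ = (z₂·x₁ − z₁·x₂)/(z₂ − z₁) = (1.645·0.197 − (-1.645)·2.15)/3.29 = 1.174.
Then σ = (x₂ − x₁)/(z₂ − z₁) = (2.15 − 0.197)/3.29 = 0.594.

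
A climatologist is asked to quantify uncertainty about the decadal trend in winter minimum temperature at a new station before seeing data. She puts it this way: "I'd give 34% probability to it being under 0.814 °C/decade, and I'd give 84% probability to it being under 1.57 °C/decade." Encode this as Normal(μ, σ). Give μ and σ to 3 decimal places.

For Normal(μ,σ), the p-quantile is μ + z_p·σ. Here z_{0.34} = -0.4125, z_{0.84} = 0.9945.
So 0.814 = μ − 0.4125σ and 1.57 = μ + 0.9945σ.
Subtracting: σ = (1.57 − 0.814)/(0.9945 − (-0.4125)) = 0.537.
Then μ = 0.814 − (-0.4125)·0.537 = 1.036.

μ = 1.036, σ = 0.537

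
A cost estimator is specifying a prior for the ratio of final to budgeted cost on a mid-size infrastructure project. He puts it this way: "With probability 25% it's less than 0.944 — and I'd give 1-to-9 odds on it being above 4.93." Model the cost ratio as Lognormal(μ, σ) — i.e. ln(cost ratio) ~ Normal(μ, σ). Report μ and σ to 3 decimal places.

μ ≈ 0.512, σ ≈ 0.845

If T ~ Lognormal(μ,σ) then ln T ~ Normal(μ,σ), so the p-quantile of ln T is μ + z_p·σ.
ln(0.944) = -0.05763 and ln(4.93) = 1.595; z_{0.25} = -0.6745, z_{0.9} = 1.282.
σ = (1.595 − -0.05763)/(1.282 − (-0.6745)) = 0.845.
μ = -0.05763 − (-0.6745)·0.845 = 0.512.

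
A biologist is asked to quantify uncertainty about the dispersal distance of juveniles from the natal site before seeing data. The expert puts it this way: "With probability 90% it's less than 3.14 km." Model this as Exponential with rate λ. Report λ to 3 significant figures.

λ ≈ 0.733

P(T < 3.14) = 1 − e^(−λ·3.14) = 0.9, so λ = −ln(1−0.9)/3.14 = −ln(0.1)/3.14 = 0.733.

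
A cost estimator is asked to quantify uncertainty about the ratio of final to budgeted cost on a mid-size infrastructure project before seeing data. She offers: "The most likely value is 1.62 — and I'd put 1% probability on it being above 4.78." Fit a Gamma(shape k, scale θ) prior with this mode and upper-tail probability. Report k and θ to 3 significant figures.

Gamma(k,θ) with k>1 has mode (k−1)θ, so θ = 1.62/(k−1).
Need P(X < 4.78) = 0.99 with θ tied to k this way. Start at k = 2, θ = 1.62: P(X<4.78) ≈ 0.793.
Too low — raise k to concentrate. Iterating converges to k ≈ 4.86.
Then θ = 1.62/(4.86−1) ≈ 0.42.

k ≈ 4.86, θ ≈ 0.42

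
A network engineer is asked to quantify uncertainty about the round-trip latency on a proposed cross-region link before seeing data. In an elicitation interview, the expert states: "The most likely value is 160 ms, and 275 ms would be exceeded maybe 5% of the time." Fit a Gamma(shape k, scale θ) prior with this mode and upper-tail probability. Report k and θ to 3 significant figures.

Gamma(k,θ) with k>1 has mode (k−1)θ, so θ = 160/(k−1).
Need P(X < 275) = 0.95 with θ tied to k this way. Start at k = 2, θ = 160: P(X<275) ≈ 0.513.
Too low — raise k to concentrate. Iterating converges to k ≈ 10.5.
Then θ = 160/(10.5−1) ≈ 16.8.

k ≈ 10.5, θ ≈ 16.8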